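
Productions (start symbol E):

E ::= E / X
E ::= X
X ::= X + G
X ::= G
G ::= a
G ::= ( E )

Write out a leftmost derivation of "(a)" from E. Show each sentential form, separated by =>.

E => X => G => (E) => (X) => (G) => (a)

E => X   [E ::= X]
X => G   [X ::= G]
G => (E)   [G ::= ( E )]
(E) => (X)   [E ::= X]
(X) => (G)   [X ::= G]
(G) => (a)   [G ::= a]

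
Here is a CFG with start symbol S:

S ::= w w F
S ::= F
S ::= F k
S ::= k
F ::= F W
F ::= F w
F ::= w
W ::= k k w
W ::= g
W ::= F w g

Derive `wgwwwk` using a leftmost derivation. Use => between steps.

S => Fk   [S ::= F k]
Fk => Fwk   [F ::= F w]
Fwk => Fwwk   [F ::= F w]
Fwwk => Fwwwk   [F ::= F w]
Fwwwk => FWwwwk   [F ::= F W]
FWwwwk => wWwwwk   [F ::= w]
wWwwwk => wgwwwk   [W ::= g]

S=>Fk=>Fwk=>Fwwk=>Fwwwk=>FWwwwk=>wWwwwk=>wgwwwk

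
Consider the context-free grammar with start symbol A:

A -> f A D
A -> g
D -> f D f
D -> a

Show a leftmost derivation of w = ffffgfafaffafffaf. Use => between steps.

A => fAD => ffADD => fffADDD => ffffADDDD => ffffgDDDD => ffffgfDfDDD => ffffgfafDDD => ffffgfafaDD => ffffgfafafDfD => ffffgfafaffDffD => ffffgfafaffaffD => ffffgfafaffafffDf => ffffgfafaffafffaf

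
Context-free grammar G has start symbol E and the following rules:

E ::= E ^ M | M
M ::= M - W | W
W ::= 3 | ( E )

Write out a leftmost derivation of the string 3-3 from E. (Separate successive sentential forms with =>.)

E=>M=>M-W=>W-W=>3-W=>3-3

E => M   [E ::= M]
M => M-W   [M ::= M - W]
M-W => W-W   [M ::= W]
W-W => 3-W   [W ::= 3]
3-W => 3-3   [W ::= 3]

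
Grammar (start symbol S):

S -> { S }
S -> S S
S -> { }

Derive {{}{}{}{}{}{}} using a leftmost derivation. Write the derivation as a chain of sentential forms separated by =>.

S => {S} => {SS} => {SSS} => {SSSS} => {{}SSS} => {{}SSSS} => {{}SSSSS} => {{}{}SSSS} => {{}{}{}SSS} => {{}{}{}{}SS} => {{}{}{}{}{}S} => {{}{}{}{}{}{}}

S => {S}   [S -> { S }]
{S} => {SS}   [S -> S S]
{SS} => {SSS}   [S -> S S]
{SSS} => {SSSS}   [S -> S S]
{SSSS} => {{}SSS}   [S -> { }]
{{}SSS} => {{}SSSS}   [S -> S S]
{{}SSSS} => {{}SSSSS}   [S -> S S]
{{}SSSSS} => {{}{}SSSS}   [S -> { }]
{{}{}SSSS} => {{}{}{}SSS}   [S -> { }]
{{}{}{}SSS} => {{}{}{}{}SS}   [S -> { }]
{{}{}{}{}SS} => {{}{}{}{}{}S}   [S -> { }]
{{}{}{}{}{}S} => {{}{}{}{}{}{}}   [S -> { }]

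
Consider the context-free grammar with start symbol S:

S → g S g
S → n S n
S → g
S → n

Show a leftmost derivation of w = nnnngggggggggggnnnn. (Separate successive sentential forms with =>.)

S => nSn => nnSnn => nnnSnnn => nnnnSnnnn => nnnngSgnnnn => nnnnggSggnnnn => nnnngggSgggnnnn => nnnnggggSggggnnnn => nnnngggggSgggggnnnn => nnnngggggggggggnnnn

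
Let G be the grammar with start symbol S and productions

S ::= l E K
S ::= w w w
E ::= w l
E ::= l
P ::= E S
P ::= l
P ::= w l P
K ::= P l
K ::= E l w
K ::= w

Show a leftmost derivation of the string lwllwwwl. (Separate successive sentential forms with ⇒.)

S ⇒ lEK ⇒ lwlK ⇒ lwlPl ⇒ lwlESl ⇒ lwllSl ⇒ lwllwwwl

S ⇒ lEK   [S ::= l E K]
lEK ⇒ lwlK   [E ::= w l]
lwlK ⇒ lwlPl   [K ::= P l]
lwlPl ⇒ lwlESl   [P ::= E S]
lwlESl ⇒ lwllSl   [E ::= l]
lwllSl ⇒ lwllwwwl   [S ::= w w w]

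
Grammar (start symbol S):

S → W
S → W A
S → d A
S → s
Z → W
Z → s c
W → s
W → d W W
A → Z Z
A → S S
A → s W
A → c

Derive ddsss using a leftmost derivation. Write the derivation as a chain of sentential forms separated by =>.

S => W => dWW => ddWWW => ddsWW => ddssW => ddsss

S => W   [S → W]
W => dWW   [W → d W W]
dWW => ddWWW   [W → d W W]
ddWWW => ddsWW   [W → s]
ddsWW => ddssW   [W → s]
ddssW => ddsss   [W → s]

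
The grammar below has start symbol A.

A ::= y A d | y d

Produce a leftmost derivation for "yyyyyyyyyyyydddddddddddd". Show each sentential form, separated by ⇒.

A ⇒ yAd   [A ::= y A d]
yAd ⇒ yyAdd   [A ::= y A d]
yyAdd ⇒ yyyAddd   [A ::= y A d]
yyyAddd ⇒ yyyyAdddd   [A ::= y A d]
yyyyAdddd ⇒ yyyyyAddddd   [A ::= y A d]
yyyyyAddddd ⇒ yyyyyyAdddddd   [A ::= y A d]
yyyyyyAdddddd ⇒ yyyyyyyAddddddd   [A ::= y A d]
yyyyyyyAddddddd ⇒ yyyyyyyyAdddddddd   [A ::= y A d]
yyyyyyyyAdddddddd ⇒ yyyyyyyyyAddddddddd   [A ::= y A d]
yyyyyyyyyAddddddddd ⇒ yyyyyyyyyyAdddddddddd   [A ::= y A d]
yyyyyyyyyyAdddddddddd ⇒ yyyyyyyyyyyAddddddddddd   [A ::= y A d]
yyyyyyyyyyyAddddddddddd ⇒ yyyyyyyyyyyydddddddddddd   [A ::= y d]

A⇒yAd⇒yyAdd⇒yyyAddd⇒yyyyAdddd⇒yyyyyAddddd⇒yyyyyyAdddddd⇒yyyyyyyAddddddd⇒yyyyyyyyAdddddddd⇒yyyyyyyyyAddddddddd⇒yyyyyyyyyyAdddddddddd⇒yyyyyyyyyyyAddddddddddd⇒yyyyyyyyyyyydddddddddddd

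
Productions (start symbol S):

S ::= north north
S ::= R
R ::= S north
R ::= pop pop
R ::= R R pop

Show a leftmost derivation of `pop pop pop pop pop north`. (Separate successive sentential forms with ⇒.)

S ⇒ R ⇒ S north ⇒ R north ⇒ R R pop north ⇒ pop pop R pop north ⇒ pop pop pop pop pop north

S ⇒ R   [S ::= R]
R ⇒ S north   [R ::= S north]
S north ⇒ R north   [S ::= R]
R north ⇒ R R pop north   [R ::= R R pop]
R R pop north ⇒ pop pop R pop north   [R ::= pop pop]
pop pop R pop north ⇒ pop pop pop pop pop north   [R ::= pop pop]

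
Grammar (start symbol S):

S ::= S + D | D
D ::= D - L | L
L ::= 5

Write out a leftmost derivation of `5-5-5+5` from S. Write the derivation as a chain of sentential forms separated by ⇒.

S ⇒ S+D ⇒ D+D ⇒ D-L+D ⇒ D-L-L+D ⇒ L-L-L+D ⇒ 5-L-L+D ⇒ 5-5-L+D ⇒ 5-5-5+D ⇒ 5-5-5+L ⇒ 5-5-5+5

S ⇒ S+D   [S ::= S + D]
S+D ⇒ D+D   [S ::= D]
D+D ⇒ D-L+D   [D ::= D - L]
D-L+D ⇒ D-L-L+D   [D ::= D - L]
D-L-L+D ⇒ L-L-L+D   [D ::= L]
L-L-L+D ⇒ 5-L-L+D   [L ::= 5]
5-L-L+D ⇒ 5-5-L+D   [L ::= 5]
5-5-L+D ⇒ 5-5-5+D   [L ::= 5]
5-5-5+D ⇒ 5-5-5+L   [D ::= L]
5-5-5+L ⇒ 5-5-5+5   [L ::= 5]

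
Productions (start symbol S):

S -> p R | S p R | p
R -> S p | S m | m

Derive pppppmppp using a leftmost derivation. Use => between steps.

S => pR => pSp => ppRp => ppSpp => pppRpp => pppSppp => pppSpRppp => pppppRppp => pppppmppp

S => pR   [S -> p R]
pR => pSp   [R -> S p]
pSp => ppRp   [S -> p R]
ppRp => ppSpp   [R -> S p]
ppSpp => pppRpp   [S -> p R]
pppRpp => pppSppp   [R -> S p]
pppSppp => pppSpRppp   [S -> S p R]
pppSpRppp => pppppRppp   [S -> p]
pppppRppp => pppppmppp   [R -> m]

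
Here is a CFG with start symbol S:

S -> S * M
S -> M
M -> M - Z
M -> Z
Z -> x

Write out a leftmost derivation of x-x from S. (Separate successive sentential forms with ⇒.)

S⇒M⇒M-Z⇒Z-Z⇒x-Z⇒x-x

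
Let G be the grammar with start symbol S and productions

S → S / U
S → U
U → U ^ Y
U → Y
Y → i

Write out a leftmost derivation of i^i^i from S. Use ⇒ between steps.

S⇒U⇒U^Y⇒U^Y^Y⇒Y^Y^Y⇒i^Y^Y⇒i^i^Y⇒i^i^i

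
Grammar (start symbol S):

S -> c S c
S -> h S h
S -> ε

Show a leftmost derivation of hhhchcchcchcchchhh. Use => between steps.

S=>hSh=>hhShh=>hhhShhh=>hhhcSchhh=>hhhchShchhh=>hhhchcSchchhh=>hhhchccScchchhh=>hhhchcchShcchchhh=>hhhchcchcSchcchchhh=>hhhchcchcchcchchhh

S => hSh   [S -> h S h]
hSh => hhShh   [S -> h S h]
hhShh => hhhShhh   [S -> h S h]
hhhShhh => hhhcSchhh   [S -> c S c]
hhhcSchhh => hhhchShchhh   [S -> h S h]
hhhchShchhh => hhhchcSchchhh   [S -> c S c]
hhhchcSchchhh => hhhchccScchchhh   [S -> c S c]
hhhchccScchchhh => hhhchcchShcchchhh   [S -> h S h]
hhhchcchShcchchhh => hhhchcchcSchcchchhh   [S -> c S c]
hhhchcchcSchcchchhh => hhhchcchcchcchchhh   [S -> ε]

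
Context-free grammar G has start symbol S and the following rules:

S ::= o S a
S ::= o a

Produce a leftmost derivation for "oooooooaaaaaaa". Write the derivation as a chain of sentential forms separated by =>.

S=>oSa=>ooSaa=>oooSaaa=>ooooSaaaa=>oooooSaaaaa=>ooooooSaaaaaa=>oooooooaaaaaaa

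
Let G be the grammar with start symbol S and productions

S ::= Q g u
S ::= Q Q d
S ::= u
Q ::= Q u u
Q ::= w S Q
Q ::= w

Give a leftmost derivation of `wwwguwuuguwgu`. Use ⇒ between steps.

S ⇒ Qgu ⇒ wSQgu ⇒ wQguQgu ⇒ wQuuguQgu ⇒ wwSQuuguQgu ⇒ wwQguQuuguQgu ⇒ wwwguQuuguQgu ⇒ wwwguwuuguQgu ⇒ wwwguwuuguwgu

S ⇒ Qgu   [S ::= Q g u]
Qgu ⇒ wSQgu   [Q ::= w S Q]
wSQgu ⇒ wQguQgu   [S ::= Q g u]
wQguQgu ⇒ wQuuguQgu   [Q ::= Q u u]
wQuuguQgu ⇒ wwSQuuguQgu   [Q ::= w S Q]
wwSQuuguQgu ⇒ wwQguQuuguQgu   [S ::= Q g u]
wwQguQuuguQgu ⇒ wwwguQuuguQgu   [Q ::= w]
wwwguQuuguQgu ⇒ wwwguwuuguQgu   [Q ::= w]
wwwguwuuguQgu ⇒ wwwguwuuguwgu   [Q ::= w]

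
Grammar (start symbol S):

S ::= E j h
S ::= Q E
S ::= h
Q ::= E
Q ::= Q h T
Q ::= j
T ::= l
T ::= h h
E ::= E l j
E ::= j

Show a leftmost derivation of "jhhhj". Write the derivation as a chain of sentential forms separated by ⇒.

S⇒QE⇒QhTE⇒EhTE⇒jhTE⇒jhhhE⇒jhhhj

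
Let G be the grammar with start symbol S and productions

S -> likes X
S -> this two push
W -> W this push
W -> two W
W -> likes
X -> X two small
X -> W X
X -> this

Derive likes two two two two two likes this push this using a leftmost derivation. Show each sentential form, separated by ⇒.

S ⇒ likes X ⇒ likes W X ⇒ likes two W X ⇒ likes two two W X ⇒ likes two two W this push X ⇒ likes two two two W this push X ⇒ likes two two two two W this push X ⇒ likes two two two two two W this push X ⇒ likes two two two two two likes this push X ⇒ likes two two two two two likes this push this

S ⇒ likes X   [S -> likes X]
likes X ⇒ likes W X   [X -> W X]
likes W X ⇒ likes two W X   [W -> two W]
likes two W X ⇒ likes two two W X   [W -> two W]
likes two two W X ⇒ likes two two W this push X   [W -> W this push]
likes two two W this push X ⇒ likes two two two W this push X   [W -> two W]
likes two two two W this push X ⇒ likes two two two two W this push X   [W -> two W]
likes two two two two W this push X ⇒ likes two two two two two W this push X   [W -> two W]
likes two two two two two W this push X ⇒ likes two two two two two likes this push X   [W -> likes]
likes two two two two two likes this push X ⇒ likes two two two two two likes this push this   [X -> this]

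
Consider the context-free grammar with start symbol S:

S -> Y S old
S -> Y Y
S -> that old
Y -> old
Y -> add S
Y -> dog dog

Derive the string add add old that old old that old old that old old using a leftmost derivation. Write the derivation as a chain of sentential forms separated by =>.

S => Y S old => add S S old => add Y S old S old => add add S S old S old => add add Y S old S old S old => add add old S old S old S old => add add old that old old S old S old => add add old that old old that old old S old => add add old that old old that old old that old old

S => Y S old   [S -> Y S old]
Y S old => add S S old   [Y -> add S]
add S S old => add Y S old S old   [S -> Y S old]
add Y S old S old => add add S S old S old   [Y -> add S]
add add S S old S old => add add Y S old S old S old   [S -> Y S old]
add add Y S old S old S old => add add old S old S old S old   [Y -> old]
add add old S old S old S old => add add old that old old S old S old   [S -> that old]
add add old that old old S old S old => add add old that old old that old old S old   [S -> that old]
add add old that old old that old old S old => add add old that old old that old old that old old   [S -> that old]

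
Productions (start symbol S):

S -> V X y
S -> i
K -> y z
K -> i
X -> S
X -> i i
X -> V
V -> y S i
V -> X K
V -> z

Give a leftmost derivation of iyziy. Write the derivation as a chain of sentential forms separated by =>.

S=>VXy=>XKXy=>SKXy=>iKXy=>iyzXy=>iyzSy=>iyziy

S => VXy   [S -> V X y]
VXy => XKXy   [V -> X K]
XKXy => SKXy   [X -> S]
SKXy => iKXy   [S -> i]
iKXy => iyzXy   [K -> y z]
iyzXy => iyzSy   [X -> S]
iyzSy => iyziy   [S -> i]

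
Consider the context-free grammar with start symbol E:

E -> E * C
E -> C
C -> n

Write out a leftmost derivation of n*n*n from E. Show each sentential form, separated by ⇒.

E⇒E*C⇒E*C*C⇒C*C*C⇒n*C*C⇒n*n*C⇒n*n*n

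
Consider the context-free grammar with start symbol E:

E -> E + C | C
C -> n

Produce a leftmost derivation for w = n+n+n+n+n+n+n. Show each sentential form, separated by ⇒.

E ⇒ E+C   [E -> E + C]
E+C ⇒ E+C+C   [E -> E + C]
E+C+C ⇒ E+C+C+C   [E -> E + C]
E+C+C+C ⇒ E+C+C+C+C   [E -> E + C]
E+C+C+C+C ⇒ E+C+C+C+C+C   [E -> E + C]
E+C+C+C+C+C ⇒ E+C+C+C+C+C+C   [E -> E + C]
E+C+C+C+C+C+C ⇒ C+C+C+C+C+C+C   [E -> C]
C+C+C+C+C+C+C ⇒ n+C+C+C+C+C+C   [C -> n]
n+C+C+C+C+C+C ⇒ n+n+C+C+C+C+C   [C -> n]
n+n+C+C+C+C+C ⇒ n+n+n+C+C+C+C   [C -> n]
n+n+n+C+C+C+C ⇒ n+n+n+n+C+C+C   [C -> n]
n+n+n+n+C+C+C ⇒ n+n+n+n+n+C+C   [C -> n]
n+n+n+n+n+C+C ⇒ n+n+n+n+n+n+C   [C -> n]
n+n+n+n+n+n+C ⇒ n+n+n+n+n+n+n   [C -> n]

E⇒E+C⇒E+C+C⇒E+C+C+C⇒E+C+C+C+C⇒E+C+C+C+C+C⇒E+C+C+C+C+C+C⇒C+C+C+C+C+C+C⇒n+C+C+C+C+C+C⇒n+n+C+C+C+C+C⇒n+n+n+C+C+C+C⇒n+n+n+n+C+C+C⇒n+n+n+n+n+C+C⇒n+n+n+n+n+n+C⇒n+n+n+n+n+n+n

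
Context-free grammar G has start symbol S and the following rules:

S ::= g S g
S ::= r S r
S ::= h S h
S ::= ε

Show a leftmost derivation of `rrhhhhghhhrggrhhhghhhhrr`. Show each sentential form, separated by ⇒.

S ⇒ rSr   [S ::= r S r]
rSr ⇒ rrSrr   [S ::= r S r]
rrSrr ⇒ rrhShrr   [S ::= h S h]
rrhShrr ⇒ rrhhShhrr   [S ::= h S h]
rrhhShhrr ⇒ rrhhhShhhrr   [S ::= h S h]
rrhhhShhhrr ⇒ rrhhhhShhhhrr   [S ::= h S h]
rrhhhhShhhhrr ⇒ rrhhhhgSghhhhrr   [S ::= g S g]
rrhhhhgSghhhhrr ⇒ rrhhhhghShghhhhrr   [S ::= h S h]
rrhhhhghShghhhhrr ⇒ rrhhhhghhShhghhhhrr   [S ::= h S h]
rrhhhhghhShhghhhhrr ⇒ rrhhhhghhhShhhghhhhrr   [S ::= h S h]
rrhhhhghhhShhhghhhhrr ⇒ rrhhhhghhhrSrhhhghhhhrr   [S ::= r S r]
rrhhhhghhhrSrhhhghhhhrr ⇒ rrhhhhghhhrgSgrhhhghhhhrr   [S ::= g S g]
rrhhhhghhhrgSgrhhhghhhhrr ⇒ rrhhhhghhhrggrhhhghhhhrr   [S ::= ε]

S ⇒ rSr ⇒ rrSrr ⇒ rrhShrr ⇒ rrhhShhrr ⇒ rrhhhShhhrr ⇒ rrhhhhShhhhrr ⇒ rrhhhhgSghhhhrr ⇒ rrhhhhghShghhhhrr ⇒ rrhhhhghhShhghhhhrr ⇒ rrhhhhghhhShhhghhhhrr ⇒ rrhhhhghhhrSrhhhghhhhrr ⇒ rrhhhhghhhrgSgrhhhghhhhrr ⇒ rrhhhhghhhrggrhhhghhhhrr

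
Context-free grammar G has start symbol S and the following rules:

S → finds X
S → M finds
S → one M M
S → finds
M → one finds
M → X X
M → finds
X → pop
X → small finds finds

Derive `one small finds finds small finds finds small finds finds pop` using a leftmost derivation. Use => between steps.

S => one M M => one X X M => one small finds finds X M => one small finds finds small finds finds M => one small finds finds small finds finds X X => one small finds finds small finds finds small finds finds X => one small finds finds small finds finds small finds finds pop

S => one M M   [S → one M M]
one M M => one X X M   [M → X X]
one X X M => one small finds finds X M   [X → small finds finds]
one small finds finds X M => one small finds finds small finds finds M   [X → small finds finds]
one small finds finds small finds finds M => one small finds finds small finds finds X X   [M → X X]
one small finds finds small finds finds X X => one small finds finds small finds finds small finds finds X   [X → small finds finds]
one small finds finds small finds finds small finds finds X => one small finds finds small finds finds small finds finds pop   [X → pop]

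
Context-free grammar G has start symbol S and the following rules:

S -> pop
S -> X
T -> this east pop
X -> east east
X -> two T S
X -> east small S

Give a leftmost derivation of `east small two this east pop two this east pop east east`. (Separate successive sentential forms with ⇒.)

S ⇒ X   [S -> X]
X ⇒ east small S   [X -> east small S]
east small S ⇒ east small X   [S -> X]
east small X ⇒ east small two T S   [X -> two T S]
east small two T S ⇒ east small two this east pop S   [T -> this east pop]
east small two this east pop S ⇒ east small two this east pop X   [S -> X]
east small two this east pop X ⇒ east small two this east pop two T S   [X -> two T S]
east small two this east pop two T S ⇒ east small two this east pop two this east pop S   [T -> this east pop]
east small two this east pop two this east pop S ⇒ east small two this east pop two this east pop X   [S -> X]
east small two this east pop two this east pop X ⇒ east small two this east pop two this east pop east east   [X -> east east]

S ⇒ X ⇒ east small S ⇒ east small X ⇒ east small two T S ⇒ east small two this east pop S ⇒ east small two this east pop X ⇒ east small two this east pop two T S ⇒ east small two this east pop two this east pop S ⇒ east small two this east pop two this east pop X ⇒ east small two this east pop two this east pop east east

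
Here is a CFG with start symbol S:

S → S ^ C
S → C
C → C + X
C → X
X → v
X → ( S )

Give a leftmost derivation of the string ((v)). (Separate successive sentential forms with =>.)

S=>C=>X=>(S)=>(C)=>(X)=>((S))=>((C))=>((X))=>((v))

S => C   [S → C]
C => X   [C → X]
X => (S)   [X → ( S )]
(S) => (C)   [S → C]
(C) => (X)   [C → X]
(X) => ((S))   [X → ( S )]
((S)) => ((C))   [S → C]
((C)) => ((X))   [C → X]
((X)) => ((v))   [X → v]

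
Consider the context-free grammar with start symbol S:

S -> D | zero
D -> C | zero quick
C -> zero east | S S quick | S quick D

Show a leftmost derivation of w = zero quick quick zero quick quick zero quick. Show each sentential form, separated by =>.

S => D => C => S quick D => D quick D => zero quick quick D => zero quick quick C => zero quick quick S quick D => zero quick quick D quick D => zero quick quick zero quick quick D => zero quick quick zero quick quick zero quick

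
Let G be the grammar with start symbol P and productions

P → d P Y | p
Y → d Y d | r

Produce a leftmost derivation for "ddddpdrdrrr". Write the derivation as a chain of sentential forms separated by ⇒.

P⇒dPY⇒ddPYY⇒dddPYYY⇒ddddPYYYY⇒ddddpYYYY⇒ddddpdYdYYY⇒ddddpdrdYYY⇒ddddpdrdrYY⇒ddddpdrdrrY⇒ddddpdrdrrr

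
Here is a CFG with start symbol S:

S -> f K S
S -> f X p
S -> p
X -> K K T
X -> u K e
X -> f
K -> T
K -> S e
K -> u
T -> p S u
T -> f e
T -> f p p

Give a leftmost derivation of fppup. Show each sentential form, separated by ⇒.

S ⇒ fKS   [S -> f K S]
fKS ⇒ fTS   [K -> T]
fTS ⇒ fpSuS   [T -> p S u]
fpSuS ⇒ fppuS   [S -> p]
fppuS ⇒ fppup   [S -> p]

S ⇒ fKS ⇒ fTS ⇒ fpSuS ⇒ fppuS ⇒ fppup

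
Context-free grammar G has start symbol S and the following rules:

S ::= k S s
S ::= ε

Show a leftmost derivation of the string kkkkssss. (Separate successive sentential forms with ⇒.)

S⇒kSs⇒kkSss⇒kkkSsss⇒kkkkSssss⇒kkkkssss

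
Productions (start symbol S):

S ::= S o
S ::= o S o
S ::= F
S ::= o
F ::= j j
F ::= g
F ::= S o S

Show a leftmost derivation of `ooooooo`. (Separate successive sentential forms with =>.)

S=>So=>Fo=>SoSo=>FoSo=>SoSoSo=>SooSoSo=>oooSoSo=>oooooSo=>ooooooo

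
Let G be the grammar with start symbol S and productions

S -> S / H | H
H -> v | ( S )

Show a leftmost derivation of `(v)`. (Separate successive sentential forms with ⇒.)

S ⇒ H   [S -> H]
H ⇒ (S)   [H -> ( S )]
(S) ⇒ (H)   [S -> H]
(H) ⇒ (v)   [H -> v]

S⇒H⇒(S)⇒(H)⇒(v)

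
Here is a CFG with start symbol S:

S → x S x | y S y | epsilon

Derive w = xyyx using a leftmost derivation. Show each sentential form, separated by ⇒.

S ⇒ xSx   [S → x S x]
xSx ⇒ xySyx   [S → y S y]
xySyx ⇒ xyyx   [S → epsilon]

S ⇒ xSx ⇒ xySyx ⇒ xyyx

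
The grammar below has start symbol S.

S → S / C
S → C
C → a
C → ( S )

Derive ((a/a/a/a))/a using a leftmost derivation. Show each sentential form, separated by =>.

S=>S/C=>C/C=>(S)/C=>(C)/C=>((S))/C=>((S/C))/C=>((S/C/C))/C=>((S/C/C/C))/C=>((C/C/C/C))/C=>((a/C/C/C))/C=>((a/a/C/C))/C=>((a/a/a/C))/C=>((a/a/a/a))/C=>((a/a/a/a))/a

S => S/C   [S → S / C]
S/C => C/C   [S → C]
C/C => (S)/C   [C → ( S )]
(S)/C => (C)/C   [S → C]
(C)/C => ((S))/C   [C → ( S )]
((S))/C => ((S/C))/C   [S → S / C]
((S/C))/C => ((S/C/C))/C   [S → S / C]
((S/C/C))/C => ((S/C/C/C))/C   [S → S / C]
((S/C/C/C))/C => ((C/C/C/C))/C   [S → C]
((C/C/C/C))/C => ((a/C/C/C))/C   [C → a]
((a/C/C/C))/C => ((a/a/C/C))/C   [C → a]
((a/a/C/C))/C => ((a/a/a/C))/C   [C → a]
((a/a/a/C))/C => ((a/a/a/a))/C   [C → a]
((a/a/a/a))/C => ((a/a/a/a))/a   [C → a]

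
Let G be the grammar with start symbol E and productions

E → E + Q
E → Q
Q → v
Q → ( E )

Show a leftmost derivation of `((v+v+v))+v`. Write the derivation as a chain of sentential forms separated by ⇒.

E ⇒ E+Q   [E → E + Q]
E+Q ⇒ Q+Q   [E → Q]
Q+Q ⇒ (E)+Q   [Q → ( E )]
(E)+Q ⇒ (Q)+Q   [E → Q]
(Q)+Q ⇒ ((E))+Q   [Q → ( E )]
((E))+Q ⇒ ((E+Q))+Q   [E → E + Q]
((E+Q))+Q ⇒ ((E+Q+Q))+Q   [E → E + Q]
((E+Q+Q))+Q ⇒ ((Q+Q+Q))+Q   [E → Q]
((Q+Q+Q))+Q ⇒ ((v+Q+Q))+Q   [Q → v]
((v+Q+Q))+Q ⇒ ((v+v+Q))+Q   [Q → v]
((v+v+Q))+Q ⇒ ((v+v+v))+Q   [Q → v]
((v+v+v))+Q ⇒ ((v+v+v))+v   [Q → v]

E⇒E+Q⇒Q+Q⇒(E)+Q⇒(Q)+Q⇒((E))+Q⇒((E+Q))+Q⇒((E+Q+Q))+Q⇒((Q+Q+Q))+Q⇒((v+Q+Q))+Q⇒((v+v+Q))+Q⇒((v+v+v))+Q⇒((v+v+v))+v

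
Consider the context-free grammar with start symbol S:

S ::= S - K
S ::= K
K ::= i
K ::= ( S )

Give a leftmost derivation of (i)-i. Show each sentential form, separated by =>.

S => S-K => K-K => (S)-K => (K)-K => (i)-K => (i)-i

S => S-K   [S ::= S - K]
S-K => K-K   [S ::= K]
K-K => (S)-K   [K ::= ( S )]
(S)-K => (K)-K   [S ::= K]
(K)-K => (i)-K   [K ::= i]
(i)-K => (i)-i   [K ::= i]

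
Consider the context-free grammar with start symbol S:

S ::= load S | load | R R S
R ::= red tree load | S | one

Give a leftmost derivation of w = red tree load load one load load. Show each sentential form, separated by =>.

S => R R S => red tree load R S => red tree load S S => red tree load R R S S => red tree load S R S S => red tree load load R S S => red tree load load one S S => red tree load load one load S => red tree load load one load load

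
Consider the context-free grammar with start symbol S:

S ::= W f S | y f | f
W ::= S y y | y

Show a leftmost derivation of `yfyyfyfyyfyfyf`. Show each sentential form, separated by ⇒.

S ⇒ WfS   [S ::= W f S]
WfS ⇒ SyyfS   [W ::= S y y]
SyyfS ⇒ WfSyyfS   [S ::= W f S]
WfSyyfS ⇒ SyyfSyyfS   [W ::= S y y]
SyyfSyyfS ⇒ yfyyfSyyfS   [S ::= y f]
yfyyfSyyfS ⇒ yfyyfyfyyfS   [S ::= y f]
yfyyfyfyyfS ⇒ yfyyfyfyyfWfS   [S ::= W f S]
yfyyfyfyyfWfS ⇒ yfyyfyfyyfyfS   [W ::= y]
yfyyfyfyyfyfS ⇒ yfyyfyfyyfyfyf   [S ::= y f]

S ⇒ WfS ⇒ SyyfS ⇒ WfSyyfS ⇒ SyyfSyyfS ⇒ yfyyfSyyfS ⇒ yfyyfyfyyfS ⇒ yfyyfyfyyfWfS ⇒ yfyyfyfyyfyfS ⇒ yfyyfyfyyfyfyf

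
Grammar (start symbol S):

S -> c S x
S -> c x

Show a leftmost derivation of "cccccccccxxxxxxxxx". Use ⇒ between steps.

S ⇒ cSx ⇒ ccSxx ⇒ cccSxxx ⇒ ccccSxxxx ⇒ cccccSxxxxx ⇒ ccccccSxxxxxx ⇒ cccccccSxxxxxxx ⇒ ccccccccSxxxxxxxx ⇒ cccccccccxxxxxxxxx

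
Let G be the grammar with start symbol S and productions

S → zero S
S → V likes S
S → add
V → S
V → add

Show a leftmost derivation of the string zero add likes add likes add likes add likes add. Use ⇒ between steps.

S ⇒ zero S ⇒ zero V likes S ⇒ zero add likes S ⇒ zero add likes V likes S ⇒ zero add likes S likes S ⇒ zero add likes V likes S likes S ⇒ zero add likes S likes S likes S ⇒ zero add likes add likes S likes S ⇒ zero add likes add likes add likes S ⇒ zero add likes add likes add likes V likes S ⇒ zero add likes add likes add likes add likes S ⇒ zero add likes add likes add likes add likes add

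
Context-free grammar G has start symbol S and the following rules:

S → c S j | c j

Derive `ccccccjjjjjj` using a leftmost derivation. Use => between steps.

S => cSj => ccSjj => cccSjjj => ccccSjjjj => cccccSjjjjj => ccccccjjjjjj

S => cSj   [S → c S j]
cSj => ccSjj   [S → c S j]
ccSjj => cccSjjj   [S → c S j]
cccSjjj => ccccSjjjj   [S → c S j]
ccccSjjjj => cccccSjjjjj   [S → c S j]
cccccSjjjjj => ccccccjjjjjj   [S → c j]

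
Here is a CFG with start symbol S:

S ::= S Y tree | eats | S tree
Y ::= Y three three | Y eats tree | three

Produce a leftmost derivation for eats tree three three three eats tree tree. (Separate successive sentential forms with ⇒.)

S ⇒ S Y tree ⇒ S tree Y tree ⇒ eats tree Y tree ⇒ eats tree Y eats tree tree ⇒ eats tree Y three three eats tree tree ⇒ eats tree three three three eats tree tree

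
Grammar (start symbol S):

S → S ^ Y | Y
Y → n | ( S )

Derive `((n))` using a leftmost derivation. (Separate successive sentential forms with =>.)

S => Y => (S) => (Y) => ((S)) => ((Y)) => ((n))

S => Y   [S → Y]
Y => (S)   [Y → ( S )]
(S) => (Y)   [S → Y]
(Y) => ((S))   [Y → ( S )]
((S)) => ((Y))   [S → Y]
((Y)) => ((n))   [Y → n]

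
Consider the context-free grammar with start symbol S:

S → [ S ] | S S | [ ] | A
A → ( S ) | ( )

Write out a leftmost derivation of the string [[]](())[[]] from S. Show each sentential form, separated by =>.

S => SS => SSS => [S]SS => [[]]SS => [[]]AS => [[]](S)S => [[]](A)S => [[]](())S => [[]](())[S] => [[]](())[[]]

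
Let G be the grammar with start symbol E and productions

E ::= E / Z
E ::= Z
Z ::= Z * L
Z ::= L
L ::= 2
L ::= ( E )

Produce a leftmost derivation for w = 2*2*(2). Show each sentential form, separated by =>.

E => Z   [E ::= Z]
Z => Z*L   [Z ::= Z * L]
Z*L => Z*L*L   [Z ::= Z * L]
Z*L*L => L*L*L   [Z ::= L]
L*L*L => 2*L*L   [L ::= 2]
2*L*L => 2*2*L   [L ::= 2]
2*2*L => 2*2*(E)   [L ::= ( E )]
2*2*(E) => 2*2*(Z)   [E ::= Z]
2*2*(Z) => 2*2*(L)   [Z ::= L]
2*2*(L) => 2*2*(2)   [L ::= 2]

E => Z => Z*L => Z*L*L => L*L*L => 2*L*L => 2*2*L => 2*2*(E) => 2*2*(Z) => 2*2*(L) => 2*2*(2)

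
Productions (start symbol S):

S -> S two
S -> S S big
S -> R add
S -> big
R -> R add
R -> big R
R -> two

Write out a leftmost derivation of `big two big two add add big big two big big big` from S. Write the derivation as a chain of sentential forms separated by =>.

S => S S big => S S big S big => S two S big S big => big two S big S big => big two R add big S big => big two R add add big S big => big two big R add add big S big => big two big two add add big S big => big two big two add add big S S big big => big two big two add add big S two S big big => big two big two add add big big two S big big => big two big two add add big big two big big big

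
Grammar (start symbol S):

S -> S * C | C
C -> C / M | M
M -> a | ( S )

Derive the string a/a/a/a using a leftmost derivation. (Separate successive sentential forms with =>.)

S => C => C/M => C/M/M => C/M/M/M => M/M/M/M => a/M/M/M => a/a/M/M => a/a/a/M => a/a/a/a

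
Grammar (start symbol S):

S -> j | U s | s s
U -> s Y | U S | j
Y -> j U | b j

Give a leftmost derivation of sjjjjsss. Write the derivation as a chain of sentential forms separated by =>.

S => Us   [S -> U s]
Us => USs   [U -> U S]
USs => USSs   [U -> U S]
USSs => USSSs   [U -> U S]
USSSs => sYSSSs   [U -> s Y]
sYSSSs => sjUSSSs   [Y -> j U]
sjUSSSs => sjjSSSs   [U -> j]
sjjSSSs => sjjjSSs   [S -> j]
sjjjSSs => sjjjjSs   [S -> j]
sjjjjSs => sjjjjsss   [S -> s s]

S => Us => USs => USSs => USSSs => sYSSSs => sjUSSSs => sjjSSSs => sjjjSSs => sjjjjSs => sjjjjsss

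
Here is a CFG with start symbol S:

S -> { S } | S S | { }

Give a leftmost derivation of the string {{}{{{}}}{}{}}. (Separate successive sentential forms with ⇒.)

S ⇒ {S}   [S -> { S }]
{S} ⇒ {SS}   [S -> S S]
{SS} ⇒ {{}S}   [S -> { }]
{{}S} ⇒ {{}SS}   [S -> S S]
{{}SS} ⇒ {{}SSS}   [S -> S S]
{{}SSS} ⇒ {{}{S}SS}   [S -> { S }]
{{}{S}SS} ⇒ {{}{{S}}SS}   [S -> { S }]
{{}{{S}}SS} ⇒ {{}{{{}}}SS}   [S -> { }]
{{}{{{}}}SS} ⇒ {{}{{{}}}{}S}   [S -> { }]
{{}{{{}}}{}S} ⇒ {{}{{{}}}{}{}}   [S -> { }]

S ⇒ {S} ⇒ {SS} ⇒ {{}S} ⇒ {{}SS} ⇒ {{}SSS} ⇒ {{}{S}SS} ⇒ {{}{{S}}SS} ⇒ {{}{{{}}}SS} ⇒ {{}{{{}}}{}S} ⇒ {{}{{{}}}{}{}}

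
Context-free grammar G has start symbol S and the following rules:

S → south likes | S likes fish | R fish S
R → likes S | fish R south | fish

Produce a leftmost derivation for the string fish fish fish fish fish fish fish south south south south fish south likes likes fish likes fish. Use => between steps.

S => S likes fish   [S → S likes fish]
S likes fish => R fish S likes fish   [S → R fish S]
R fish S likes fish => fish fish S likes fish   [R → fish]
fish fish S likes fish => fish fish S likes fish likes fish   [S → S likes fish]
fish fish S likes fish likes fish => fish fish R fish S likes fish likes fish   [S → R fish S]
fish fish R fish S likes fish likes fish => fish fish fish R south fish S likes fish likes fish   [R → fish R south]
fish fish fish R south fish S likes fish likes fish => fish fish fish fish R south south fish S likes fish likes fish   [R → fish R south]
fish fish fish fish R south south fish S likes fish likes fish => fish fish fish fish fish R south south south fish S likes fish likes fish   [R → fish R south]
fish fish fish fish fish R south south south fish S likes fish likes fish => fish fish fish fish fish fish R south south south south fish S likes fish likes fish   [R → fish R south]
fish fish fish fish fish fish R south south south south fish S likes fish likes fish => fish fish fish fish fish fish fish south south south south fish S likes fish likes fish   [R → fish]
fish fish fish fish fish fish fish south south south south fish S likes fish likes fish => fish fish fish fish fish fish fish south south south south fish south likes likes fish likes fish   [S → south likes]

S => S likes fish => R fish S likes fish => fish fish S likes fish => fish fish S likes fish likes fish => fish fish R fish S likes fish likes fish => fish fish fish R south fish S likes fish likes fish => fish fish fish fish R south south fish S likes fish likes fish => fish fish fish fish fish R south south south fish S likes fish likes fish => fish fish fish fish fish fish R south south south south fish S likes fish likes fish => fish fish fish fish fish fish fish south south south south fish S likes fish likes fish => fish fish fish fish fish fish fish south south south south fish south likes likes fish likes fish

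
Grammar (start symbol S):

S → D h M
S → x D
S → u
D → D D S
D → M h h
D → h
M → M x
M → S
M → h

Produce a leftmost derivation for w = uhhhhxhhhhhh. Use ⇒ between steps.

S⇒DhM⇒DDShM⇒MhhDShM⇒ShhDShM⇒uhhDShM⇒uhhhShM⇒uhhhDhMhM⇒uhhhMhhhMhM⇒uhhhMxhhhMhM⇒uhhhhxhhhMhM⇒uhhhhxhhhhhM⇒uhhhhxhhhhhh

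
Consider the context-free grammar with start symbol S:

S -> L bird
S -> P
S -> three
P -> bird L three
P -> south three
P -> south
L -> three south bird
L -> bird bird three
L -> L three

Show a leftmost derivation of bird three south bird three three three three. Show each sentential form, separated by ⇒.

S ⇒ P ⇒ bird L three ⇒ bird L three three ⇒ bird L three three three ⇒ bird L three three three three ⇒ bird three south bird three three three three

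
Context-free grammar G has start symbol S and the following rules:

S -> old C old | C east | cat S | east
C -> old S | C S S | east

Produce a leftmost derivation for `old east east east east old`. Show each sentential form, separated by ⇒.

S ⇒ old C old ⇒ old C S S old ⇒ old east S S old ⇒ old east east S old ⇒ old east east C east old ⇒ old east east east east old

S ⇒ old C old   [S -> old C old]
old C old ⇒ old C S S old   [C -> C S S]
old C S S old ⇒ old east S S old   [C -> east]
old east S S old ⇒ old east east S old   [S -> east]
old east east S old ⇒ old east east C east old   [S -> C east]
old east east C east old ⇒ old east east east east old   [C -> east]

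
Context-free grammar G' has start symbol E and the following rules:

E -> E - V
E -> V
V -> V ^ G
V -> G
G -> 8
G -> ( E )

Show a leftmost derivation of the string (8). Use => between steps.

E=>V=>G=>(E)=>(V)=>(G)=>(8)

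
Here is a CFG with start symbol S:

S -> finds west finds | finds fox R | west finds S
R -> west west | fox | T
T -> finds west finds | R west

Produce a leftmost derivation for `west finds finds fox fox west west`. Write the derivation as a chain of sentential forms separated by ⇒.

S ⇒ west finds S   [S -> west finds S]
west finds S ⇒ west finds finds fox R   [S -> finds fox R]
west finds finds fox R ⇒ west finds finds fox T   [R -> T]
west finds finds fox T ⇒ west finds finds fox R west   [T -> R west]
west finds finds fox R west ⇒ west finds finds fox T west   [R -> T]
west finds finds fox T west ⇒ west finds finds fox R west west   [T -> R west]
west finds finds fox R west west ⇒ west finds finds fox fox west west   [R -> fox]

S ⇒ west finds S ⇒ west finds finds fox R ⇒ west finds finds fox T ⇒ west finds finds fox R west ⇒ west finds finds fox T west ⇒ west finds finds fox R west west ⇒ west finds finds fox fox west west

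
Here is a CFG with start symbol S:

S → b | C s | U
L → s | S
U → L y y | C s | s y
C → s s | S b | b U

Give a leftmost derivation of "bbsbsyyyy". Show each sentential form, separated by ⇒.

S ⇒ U   [S → U]
U ⇒ Lyy   [U → L y y]
Lyy ⇒ Syy   [L → S]
Syy ⇒ Uyy   [S → U]
Uyy ⇒ Lyyyy   [U → L y y]
Lyyyy ⇒ Syyyy   [L → S]
Syyyy ⇒ Csyyyy   [S → C s]
Csyyyy ⇒ Sbsyyyy   [C → S b]
Sbsyyyy ⇒ Csbsyyyy   [S → C s]
Csbsyyyy ⇒ Sbsbsyyyy   [C → S b]
Sbsbsyyyy ⇒ bbsbsyyyy   [S → b]

S ⇒ U ⇒ Lyy ⇒ Syy ⇒ Uyy ⇒ Lyyyy ⇒ Syyyy ⇒ Csyyyy ⇒ Sbsyyyy ⇒ Csbsyyyy ⇒ Sbsbsyyyy ⇒ bbsbsyyyy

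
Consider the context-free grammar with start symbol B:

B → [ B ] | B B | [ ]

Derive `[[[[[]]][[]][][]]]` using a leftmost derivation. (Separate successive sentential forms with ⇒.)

B ⇒ [B]   [B → [ B ]]
[B] ⇒ [[B]]   [B → [ B ]]
[[B]] ⇒ [[BB]]   [B → B B]
[[BB]] ⇒ [[[B]B]]   [B → [ B ]]
[[[B]B]] ⇒ [[[[B]]B]]   [B → [ B ]]
[[[[B]]B]] ⇒ [[[[[]]]B]]   [B → [ ]]
[[[[[]]]B]] ⇒ [[[[[]]]BB]]   [B → B B]
[[[[[]]]BB]] ⇒ [[[[[]]]BBB]]   [B → B B]
[[[[[]]]BBB]] ⇒ [[[[[]]][B]BB]]   [B → [ B ]]
[[[[[]]][B]BB]] ⇒ [[[[[]]][[]]BB]]   [B → [ ]]
[[[[[]]][[]]BB]] ⇒ [[[[[]]][[]][]B]]   [B → [ ]]
[[[[[]]][[]][]B]] ⇒ [[[[[]]][[]][][]]]   [B → [ ]]

B ⇒ [B] ⇒ [[B]] ⇒ [[BB]] ⇒ [[[B]B]] ⇒ [[[[B]]B]] ⇒ [[[[[]]]B]] ⇒ [[[[[]]]BB]] ⇒ [[[[[]]]BBB]] ⇒ [[[[[]]][B]BB]] ⇒ [[[[[]]][[]]BB]] ⇒ [[[[[]]][[]][]B]] ⇒ [[[[[]]][[]][][]]]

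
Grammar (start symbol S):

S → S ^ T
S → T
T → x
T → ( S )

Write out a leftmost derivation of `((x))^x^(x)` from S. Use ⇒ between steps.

S ⇒ S^T ⇒ S^T^T ⇒ T^T^T ⇒ (S)^T^T ⇒ (T)^T^T ⇒ ((S))^T^T ⇒ ((T))^T^T ⇒ ((x))^T^T ⇒ ((x))^x^T ⇒ ((x))^x^(S) ⇒ ((x))^x^(T) ⇒ ((x))^x^(x)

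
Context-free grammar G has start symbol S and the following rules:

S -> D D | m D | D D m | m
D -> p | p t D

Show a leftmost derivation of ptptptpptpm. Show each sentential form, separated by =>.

S => DDm   [S -> D D m]
DDm => ptDDm   [D -> p t D]
ptDDm => ptptDDm   [D -> p t D]
ptptDDm => ptptptDDm   [D -> p t D]
ptptptDDm => ptptptpDm   [D -> p]
ptptptpDm => ptptptpptDm   [D -> p t D]
ptptptpptDm => ptptptpptpm   [D -> p]

S => DDm => ptDDm => ptptDDm => ptptptDDm => ptptptpDm => ptptptpptDm => ptptptpptpm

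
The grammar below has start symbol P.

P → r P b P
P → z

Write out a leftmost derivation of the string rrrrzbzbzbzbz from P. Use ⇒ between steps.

P ⇒ rPbP ⇒ rrPbPbP ⇒ rrrPbPbPbP ⇒ rrrrPbPbPbPbP ⇒ rrrrzbPbPbPbP ⇒ rrrrzbzbPbPbP ⇒ rrrrzbzbzbPbP ⇒ rrrrzbzbzbzbP ⇒ rrrrzbzbzbzbz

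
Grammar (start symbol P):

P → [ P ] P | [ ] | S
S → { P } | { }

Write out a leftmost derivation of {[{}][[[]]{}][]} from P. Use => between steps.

P => S => {P} => {[P]P} => {[S]P} => {[{}]P} => {[{}][P]P} => {[{}][[P]P]P} => {[{}][[[]]P]P} => {[{}][[[]]S]P} => {[{}][[[]]{}]P} => {[{}][[[]]{}][]}

P => S   [P → S]
S => {P}   [S → { P }]
{P} => {[P]P}   [P → [ P ] P]
{[P]P} => {[S]P}   [P → S]
{[S]P} => {[{}]P}   [S → { }]
{[{}]P} => {[{}][P]P}   [P → [ P ] P]
{[{}][P]P} => {[{}][[P]P]P}   [P → [ P ] P]
{[{}][[P]P]P} => {[{}][[[]]P]P}   [P → [ ]]
{[{}][[[]]P]P} => {[{}][[[]]S]P}   [P → S]
{[{}][[[]]S]P} => {[{}][[[]]{}]P}   [S → { }]
{[{}][[[]]{}]P} => {[{}][[[]]{}][]}   [P → [ ]]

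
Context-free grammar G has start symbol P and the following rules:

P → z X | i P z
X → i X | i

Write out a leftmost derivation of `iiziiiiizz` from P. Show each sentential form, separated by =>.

P=>iPz=>iiPzz=>iizXzz=>iiziXzz=>iiziiXzz=>iiziiiXzz=>iiziiiiXzz=>iiziiiiizz

P => iPz   [P → i P z]
iPz => iiPzz   [P → i P z]
iiPzz => iizXzz   [P → z X]
iizXzz => iiziXzz   [X → i X]
iiziXzz => iiziiXzz   [X → i X]
iiziiXzz => iiziiiXzz   [X → i X]
iiziiiXzz => iiziiiiXzz   [X → i X]
iiziiiiXzz => iiziiiiizz   [X → i]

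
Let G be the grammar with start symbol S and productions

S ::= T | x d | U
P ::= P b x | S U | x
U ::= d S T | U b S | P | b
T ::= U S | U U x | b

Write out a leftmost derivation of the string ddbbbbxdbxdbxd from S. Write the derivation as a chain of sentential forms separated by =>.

S => U => UbS => UbSbS => UbSbSbS => dSTbSbSbS => dUTbSbSbS => ddSTTbSbSbS => ddUTTbSbSbS => ddbTTbSbSbS => ddbbTbSbSbS => ddbbbbSbSbS => ddbbbbxdbSbS => ddbbbbxdbxdbS => ddbbbbxdbxdbxd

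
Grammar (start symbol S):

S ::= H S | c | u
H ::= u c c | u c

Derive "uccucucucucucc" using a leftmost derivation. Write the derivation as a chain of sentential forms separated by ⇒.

S ⇒ HS ⇒ uccS ⇒ uccHS ⇒ uccucS ⇒ uccucHS ⇒ uccucucS ⇒ uccucucHS ⇒ uccucucucS ⇒ uccucucucHS ⇒ uccucucucucS ⇒ uccucucucucHS ⇒ uccucucucucucS ⇒ uccucucucucucc

S ⇒ HS   [S ::= H S]
HS ⇒ uccS   [H ::= u c c]
uccS ⇒ uccHS   [S ::= H S]
uccHS ⇒ uccucS   [H ::= u c]
uccucS ⇒ uccucHS   [S ::= H S]
uccucHS ⇒ uccucucS   [H ::= u c]
uccucucS ⇒ uccucucHS   [S ::= H S]
uccucucHS ⇒ uccucucucS   [H ::= u c]
uccucucucS ⇒ uccucucucHS   [S ::= H S]
uccucucucHS ⇒ uccucucucucS   [H ::= u c]
uccucucucucS ⇒ uccucucucucHS   [S ::= H S]
uccucucucucHS ⇒ uccucucucucucS   [H ::= u c]
uccucucucucucS ⇒ uccucucucucucc   [S ::= c]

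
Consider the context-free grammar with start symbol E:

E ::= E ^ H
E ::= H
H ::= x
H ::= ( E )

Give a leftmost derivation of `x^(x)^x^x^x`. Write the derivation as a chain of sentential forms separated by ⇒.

E ⇒ E^H   [E ::= E ^ H]
E^H ⇒ E^H^H   [E ::= E ^ H]
E^H^H ⇒ E^H^H^H   [E ::= E ^ H]
E^H^H^H ⇒ E^H^H^H^H   [E ::= E ^ H]
E^H^H^H^H ⇒ H^H^H^H^H   [E ::= H]
H^H^H^H^H ⇒ x^H^H^H^H   [H ::= x]
x^H^H^H^H ⇒ x^(E)^H^H^H   [H ::= ( E )]
x^(E)^H^H^H ⇒ x^(H)^H^H^H   [E ::= H]
x^(H)^H^H^H ⇒ x^(x)^H^H^H   [H ::= x]
x^(x)^H^H^H ⇒ x^(x)^x^H^H   [H ::= x]
x^(x)^x^H^H ⇒ x^(x)^x^x^H   [H ::= x]
x^(x)^x^x^H ⇒ x^(x)^x^x^x   [H ::= x]

E⇒E^H⇒E^H^H⇒E^H^H^H⇒E^H^H^H^H⇒H^H^H^H^H⇒x^H^H^H^H⇒x^(E)^H^H^H⇒x^(H)^H^H^H⇒x^(x)^H^H^H⇒x^(x)^x^H^H⇒x^(x)^x^x^H⇒x^(x)^x^x^x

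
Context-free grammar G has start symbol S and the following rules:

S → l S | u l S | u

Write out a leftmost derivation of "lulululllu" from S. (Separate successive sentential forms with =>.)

S => lS => lulS => lululS => lulululS => lululullS => lulululllS => lulululllu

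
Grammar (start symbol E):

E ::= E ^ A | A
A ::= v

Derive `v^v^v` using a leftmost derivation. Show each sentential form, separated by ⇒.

E ⇒ E^A   [E ::= E ^ A]
E^A ⇒ E^A^A   [E ::= E ^ A]
E^A^A ⇒ A^A^A   [E ::= A]
A^A^A ⇒ v^A^A   [A ::= v]
v^A^A ⇒ v^v^A   [A ::= v]
v^v^A ⇒ v^v^v   [A ::= v]

E ⇒ E^A ⇒ E^A^A ⇒ A^A^A ⇒ v^A^A ⇒ v^v^A ⇒ v^v^v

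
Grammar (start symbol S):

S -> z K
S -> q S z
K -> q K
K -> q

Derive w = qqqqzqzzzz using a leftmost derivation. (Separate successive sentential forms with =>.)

S => qSz   [S -> q S z]
qSz => qqSzz   [S -> q S z]
qqSzz => qqqSzzz   [S -> q S z]
qqqSzzz => qqqqSzzzz   [S -> q S z]
qqqqSzzzz => qqqqzKzzzz   [S -> z K]
qqqqzKzzzz => qqqqzqzzzz   [K -> q]

S => qSz => qqSzz => qqqSzzz => qqqqSzzzz => qqqqzKzzzz => qqqqzqzzzz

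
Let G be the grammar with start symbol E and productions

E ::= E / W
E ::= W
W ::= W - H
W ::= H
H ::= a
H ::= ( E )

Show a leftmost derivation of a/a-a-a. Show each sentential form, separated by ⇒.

E ⇒ E/W   [E ::= E / W]
E/W ⇒ W/W   [E ::= W]
W/W ⇒ H/W   [W ::= H]
H/W ⇒ a/W   [H ::= a]
a/W ⇒ a/W-H   [W ::= W - H]
a/W-H ⇒ a/W-H-H   [W ::= W - H]
a/W-H-H ⇒ a/H-H-H   [W ::= H]
a/H-H-H ⇒ a/a-H-H   [H ::= a]
a/a-H-H ⇒ a/a-a-H   [H ::= a]
a/a-a-H ⇒ a/a-a-a   [H ::= a]

E ⇒ E/W ⇒ W/W ⇒ H/W ⇒ a/W ⇒ a/W-H ⇒ a/W-H-H ⇒ a/H-H-H ⇒ a/a-H-H ⇒ a/a-a-H ⇒ a/a-a-a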